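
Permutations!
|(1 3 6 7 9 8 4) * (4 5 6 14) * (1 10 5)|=10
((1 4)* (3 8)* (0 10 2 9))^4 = ((0 10 2 9)(1 4)(3 8))^4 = (10)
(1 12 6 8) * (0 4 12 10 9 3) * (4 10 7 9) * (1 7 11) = [10, 11, 2, 0, 12, 5, 8, 9, 7, 3, 4, 1, 6] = (0 10 4 12 6 8 7 9 3)(1 11)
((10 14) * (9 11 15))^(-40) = ((9 11 15)(10 14))^(-40) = (9 15 11)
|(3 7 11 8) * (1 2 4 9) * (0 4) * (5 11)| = |(0 4 9 1 2)(3 7 5 11 8)| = 5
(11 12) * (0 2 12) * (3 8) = (0 2 12 11)(3 8) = [2, 1, 12, 8, 4, 5, 6, 7, 3, 9, 10, 0, 11]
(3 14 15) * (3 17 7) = (3 14 15 17 7) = [0, 1, 2, 14, 4, 5, 6, 3, 8, 9, 10, 11, 12, 13, 15, 17, 16, 7]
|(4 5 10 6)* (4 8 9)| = 6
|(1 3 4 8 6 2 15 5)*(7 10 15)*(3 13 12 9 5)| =|(1 13 12 9 5)(2 7 10 15 3 4 8 6)| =40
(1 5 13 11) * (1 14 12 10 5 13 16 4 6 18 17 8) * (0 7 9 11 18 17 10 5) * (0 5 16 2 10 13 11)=(0 7 9)(1 11 14 12 16 4 6 17 8)(2 10 5)(13 18)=[7, 11, 10, 3, 6, 2, 17, 9, 1, 0, 5, 14, 16, 18, 12, 15, 4, 8, 13]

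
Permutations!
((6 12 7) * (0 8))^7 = (0 8)(6 12 7)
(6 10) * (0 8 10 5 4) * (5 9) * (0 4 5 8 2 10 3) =(0 2 10 6 9 8 3) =[2, 1, 10, 0, 4, 5, 9, 7, 3, 8, 6]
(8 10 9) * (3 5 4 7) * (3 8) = (3 5 4 7 8 10 9) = [0, 1, 2, 5, 7, 4, 6, 8, 10, 3, 9]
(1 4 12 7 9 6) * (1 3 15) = [0, 4, 2, 15, 12, 5, 3, 9, 8, 6, 10, 11, 7, 13, 14, 1] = (1 4 12 7 9 6 3 15)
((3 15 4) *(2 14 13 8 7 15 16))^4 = ((2 14 13 8 7 15 4 3 16))^4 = (2 7 16 8 3 13 4 14 15)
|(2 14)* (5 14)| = 3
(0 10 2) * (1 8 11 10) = [1, 8, 0, 3, 4, 5, 6, 7, 11, 9, 2, 10] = (0 1 8 11 10 2)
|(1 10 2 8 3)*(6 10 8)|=|(1 8 3)(2 6 10)|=3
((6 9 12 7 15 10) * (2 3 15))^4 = ((2 3 15 10 6 9 12 7))^4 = (2 6)(3 9)(7 10)(12 15)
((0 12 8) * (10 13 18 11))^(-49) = ((0 12 8)(10 13 18 11))^(-49) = (0 8 12)(10 11 18 13)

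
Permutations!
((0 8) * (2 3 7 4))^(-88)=(8)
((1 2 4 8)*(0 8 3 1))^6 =(8)(1 4)(2 3)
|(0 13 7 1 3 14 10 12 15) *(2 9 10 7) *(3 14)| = 21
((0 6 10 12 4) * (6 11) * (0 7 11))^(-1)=(4 12 10 6 11 7)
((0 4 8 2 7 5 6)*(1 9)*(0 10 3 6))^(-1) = ((0 4 8 2 7 5)(1 9)(3 6 10))^(-1) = (0 5 7 2 8 4)(1 9)(3 10 6)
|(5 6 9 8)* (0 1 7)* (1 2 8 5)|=|(0 2 8 1 7)(5 6 9)|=15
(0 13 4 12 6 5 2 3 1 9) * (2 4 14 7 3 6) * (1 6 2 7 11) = (0 13 14 11 1 9)(3 6 5 4 12 7) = [13, 9, 2, 6, 12, 4, 5, 3, 8, 0, 10, 1, 7, 14, 11]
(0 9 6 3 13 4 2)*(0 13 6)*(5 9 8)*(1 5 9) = [8, 5, 13, 6, 2, 1, 3, 7, 9, 0, 10, 11, 12, 4] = (0 8 9)(1 5)(2 13 4)(3 6)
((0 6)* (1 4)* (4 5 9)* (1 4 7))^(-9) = ((0 6)(1 5 9 7))^(-9) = (0 6)(1 7 9 5)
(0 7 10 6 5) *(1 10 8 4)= (0 7 8 4 1 10 6 5)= [7, 10, 2, 3, 1, 0, 5, 8, 4, 9, 6]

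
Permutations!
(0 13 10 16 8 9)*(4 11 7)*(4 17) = (0 13 10 16 8 9)(4 11 7 17) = [13, 1, 2, 3, 11, 5, 6, 17, 9, 0, 16, 7, 12, 10, 14, 15, 8, 4]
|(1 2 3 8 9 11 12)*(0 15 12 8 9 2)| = 20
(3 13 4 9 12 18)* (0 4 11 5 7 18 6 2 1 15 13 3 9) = (0 4)(1 15 13 11 5 7 18 9 12 6 2) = [4, 15, 1, 3, 0, 7, 2, 18, 8, 12, 10, 5, 6, 11, 14, 13, 16, 17, 9]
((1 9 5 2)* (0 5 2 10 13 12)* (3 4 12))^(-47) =((0 5 10 13 3 4 12)(1 9 2))^(-47) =(0 10 3 12 5 13 4)(1 9 2)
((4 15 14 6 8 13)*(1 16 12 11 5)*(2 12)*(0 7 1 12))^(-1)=(0 2 16 1 7)(4 13 8 6 14 15)(5 11 12)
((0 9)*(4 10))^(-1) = (0 9)(4 10)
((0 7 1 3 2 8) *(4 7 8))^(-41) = (0 8)(1 7 4 2 3)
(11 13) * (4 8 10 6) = (4 8 10 6)(11 13) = [0, 1, 2, 3, 8, 5, 4, 7, 10, 9, 6, 13, 12, 11]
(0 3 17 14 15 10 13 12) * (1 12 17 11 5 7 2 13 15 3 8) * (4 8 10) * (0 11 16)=(0 10 15 4 8 1 12 11 5 7 2 13 17 14 3 16)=[10, 12, 13, 16, 8, 7, 6, 2, 1, 9, 15, 5, 11, 17, 3, 4, 0, 14]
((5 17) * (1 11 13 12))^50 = ((1 11 13 12)(5 17))^50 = (17)(1 13)(11 12)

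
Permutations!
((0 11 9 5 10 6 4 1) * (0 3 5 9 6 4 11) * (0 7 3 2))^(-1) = (0 2 1 4 10 5 3 7)(6 11)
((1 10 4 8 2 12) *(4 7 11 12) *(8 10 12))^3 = (1 12)(2 7)(4 11)(8 10)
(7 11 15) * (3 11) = (3 11 15 7) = [0, 1, 2, 11, 4, 5, 6, 3, 8, 9, 10, 15, 12, 13, 14, 7]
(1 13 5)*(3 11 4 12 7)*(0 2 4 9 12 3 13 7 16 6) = [2, 7, 4, 11, 3, 1, 0, 13, 8, 12, 10, 9, 16, 5, 14, 15, 6] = (0 2 4 3 11 9 12 16 6)(1 7 13 5)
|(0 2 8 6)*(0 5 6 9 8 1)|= 6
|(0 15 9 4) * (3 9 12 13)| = |(0 15 12 13 3 9 4)| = 7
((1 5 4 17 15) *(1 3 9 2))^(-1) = (1 2 9 3 15 17 4 5)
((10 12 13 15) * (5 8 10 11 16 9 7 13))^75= (5 12 10 8)(7 11)(9 15)(13 16)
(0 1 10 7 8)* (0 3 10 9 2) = (0 1 9 2)(3 10 7 8) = [1, 9, 0, 10, 4, 5, 6, 8, 3, 2, 7]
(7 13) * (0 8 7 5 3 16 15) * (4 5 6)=(0 8 7 13 6 4 5 3 16 15)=[8, 1, 2, 16, 5, 3, 4, 13, 7, 9, 10, 11, 12, 6, 14, 0, 15]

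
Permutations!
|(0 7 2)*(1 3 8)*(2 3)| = 6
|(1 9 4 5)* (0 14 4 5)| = |(0 14 4)(1 9 5)| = 3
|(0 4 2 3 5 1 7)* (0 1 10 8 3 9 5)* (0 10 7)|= 21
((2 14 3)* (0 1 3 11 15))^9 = (0 3 14 15 1 2 11)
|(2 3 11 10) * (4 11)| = 5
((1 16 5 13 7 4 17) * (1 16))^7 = (4 17 16 5 13 7)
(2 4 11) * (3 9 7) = (2 4 11)(3 9 7) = [0, 1, 4, 9, 11, 5, 6, 3, 8, 7, 10, 2]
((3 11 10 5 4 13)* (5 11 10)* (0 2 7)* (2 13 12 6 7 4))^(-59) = (0 4 10 7 2 3 6 5 13 12 11)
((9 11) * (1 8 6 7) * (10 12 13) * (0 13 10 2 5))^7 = (0 5 2 13)(1 7 6 8)(9 11)(10 12)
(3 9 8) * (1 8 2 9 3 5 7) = [0, 8, 9, 3, 4, 7, 6, 1, 5, 2] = (1 8 5 7)(2 9)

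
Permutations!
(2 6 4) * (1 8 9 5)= (1 8 9 5)(2 6 4)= [0, 8, 6, 3, 2, 1, 4, 7, 9, 5]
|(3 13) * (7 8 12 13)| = 5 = |(3 7 8 12 13)|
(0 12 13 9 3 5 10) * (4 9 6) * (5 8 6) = (0 12 13 5 10)(3 8 6 4 9) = [12, 1, 2, 8, 9, 10, 4, 7, 6, 3, 0, 11, 13, 5]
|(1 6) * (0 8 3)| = 6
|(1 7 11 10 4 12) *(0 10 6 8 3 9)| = 11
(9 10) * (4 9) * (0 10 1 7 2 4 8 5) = (0 10 8 5)(1 7 2 4 9) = [10, 7, 4, 3, 9, 0, 6, 2, 5, 1, 8]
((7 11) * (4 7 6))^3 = ((4 7 11 6))^3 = (4 6 11 7)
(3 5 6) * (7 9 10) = (3 5 6)(7 9 10) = [0, 1, 2, 5, 4, 6, 3, 9, 8, 10, 7]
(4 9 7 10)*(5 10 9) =[0, 1, 2, 3, 5, 10, 6, 9, 8, 7, 4] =(4 5 10)(7 9)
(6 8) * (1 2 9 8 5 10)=(1 2 9 8 6 5 10)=[0, 2, 9, 3, 4, 10, 5, 7, 6, 8, 1]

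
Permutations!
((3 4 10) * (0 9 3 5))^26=(0 3 10)(4 5 9)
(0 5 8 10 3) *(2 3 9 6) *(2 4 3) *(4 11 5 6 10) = (0 6 11 5 8 4 3)(9 10) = [6, 1, 2, 0, 3, 8, 11, 7, 4, 10, 9, 5]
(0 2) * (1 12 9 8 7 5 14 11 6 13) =(0 2)(1 12 9 8 7 5 14 11 6 13) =[2, 12, 0, 3, 4, 14, 13, 5, 7, 8, 10, 6, 9, 1, 11]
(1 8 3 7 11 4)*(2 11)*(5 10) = [0, 8, 11, 7, 1, 10, 6, 2, 3, 9, 5, 4] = (1 8 3 7 2 11 4)(5 10)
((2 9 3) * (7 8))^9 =((2 9 3)(7 8))^9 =(9)(7 8)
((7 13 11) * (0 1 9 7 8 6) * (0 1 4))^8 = ((0 4)(1 9 7 13 11 8 6))^8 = (1 9 7 13 11 8 6)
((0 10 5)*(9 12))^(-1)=((0 10 5)(9 12))^(-1)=(0 5 10)(9 12)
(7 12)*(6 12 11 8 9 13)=[0, 1, 2, 3, 4, 5, 12, 11, 9, 13, 10, 8, 7, 6]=(6 12 7 11 8 9 13)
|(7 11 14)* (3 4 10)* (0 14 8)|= 15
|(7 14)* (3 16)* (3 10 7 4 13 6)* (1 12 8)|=24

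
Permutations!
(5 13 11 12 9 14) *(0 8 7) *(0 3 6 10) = (0 8 7 3 6 10)(5 13 11 12 9 14) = [8, 1, 2, 6, 4, 13, 10, 3, 7, 14, 0, 12, 9, 11, 5]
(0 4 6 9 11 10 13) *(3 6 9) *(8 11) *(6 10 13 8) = (0 4 9 6 3 10 8 11 13) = [4, 1, 2, 10, 9, 5, 3, 7, 11, 6, 8, 13, 12, 0]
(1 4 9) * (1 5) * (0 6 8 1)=(0 6 8 1 4 9 5)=[6, 4, 2, 3, 9, 0, 8, 7, 1, 5]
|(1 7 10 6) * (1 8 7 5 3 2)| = |(1 5 3 2)(6 8 7 10)| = 4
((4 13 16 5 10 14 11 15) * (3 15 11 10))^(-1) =(3 5 16 13 4 15)(10 14)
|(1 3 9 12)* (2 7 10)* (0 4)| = 12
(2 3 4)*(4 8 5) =(2 3 8 5 4) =[0, 1, 3, 8, 2, 4, 6, 7, 5]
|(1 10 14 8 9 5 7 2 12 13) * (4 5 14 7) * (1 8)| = 18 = |(1 10 7 2 12 13 8 9 14)(4 5)|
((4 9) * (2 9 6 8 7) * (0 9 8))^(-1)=((0 9 4 6)(2 8 7))^(-1)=(0 6 4 9)(2 7 8)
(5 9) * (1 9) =(1 9 5) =[0, 9, 2, 3, 4, 1, 6, 7, 8, 5]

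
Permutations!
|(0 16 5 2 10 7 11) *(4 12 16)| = 9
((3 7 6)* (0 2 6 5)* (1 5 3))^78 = ((0 2 6 1 5)(3 7))^78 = (7)(0 1 2 5 6)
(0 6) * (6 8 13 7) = (0 8 13 7 6) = [8, 1, 2, 3, 4, 5, 0, 6, 13, 9, 10, 11, 12, 7]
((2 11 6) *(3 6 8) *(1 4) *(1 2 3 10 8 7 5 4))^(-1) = ((2 11 7 5 4)(3 6)(8 10))^(-1) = (2 4 5 7 11)(3 6)(8 10)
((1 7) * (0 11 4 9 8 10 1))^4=(0 8)(1 4)(7 9)(10 11)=((0 11 4 9 8 10 1 7))^4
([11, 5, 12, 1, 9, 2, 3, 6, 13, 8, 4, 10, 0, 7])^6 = (0 13 2 9 1 10 6)(3 11 7 12 8 5 4)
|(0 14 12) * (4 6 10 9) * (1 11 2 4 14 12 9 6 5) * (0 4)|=14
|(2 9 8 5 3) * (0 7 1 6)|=|(0 7 1 6)(2 9 8 5 3)|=20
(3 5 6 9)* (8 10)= [0, 1, 2, 5, 4, 6, 9, 7, 10, 3, 8]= (3 5 6 9)(8 10)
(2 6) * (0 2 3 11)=(0 2 6 3 11)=[2, 1, 6, 11, 4, 5, 3, 7, 8, 9, 10, 0]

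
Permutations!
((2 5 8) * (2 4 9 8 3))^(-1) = ((2 5 3)(4 9 8))^(-1) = (2 3 5)(4 8 9)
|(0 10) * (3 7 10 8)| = |(0 8 3 7 10)| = 5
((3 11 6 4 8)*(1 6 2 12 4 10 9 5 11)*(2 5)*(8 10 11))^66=((1 6 11 5 8 3)(2 12 4 10 9))^66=(2 12 4 10 9)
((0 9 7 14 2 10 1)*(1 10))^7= ((0 9 7 14 2 1))^7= (0 9 7 14 2 1)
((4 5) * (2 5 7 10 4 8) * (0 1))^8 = (2 8 5)(4 10 7)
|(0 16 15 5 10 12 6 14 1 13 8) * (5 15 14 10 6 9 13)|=11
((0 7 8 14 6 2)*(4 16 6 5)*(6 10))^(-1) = ((0 7 8 14 5 4 16 10 6 2))^(-1) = (0 2 6 10 16 4 5 14 8 7)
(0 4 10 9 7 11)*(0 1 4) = (1 4 10 9 7 11) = [0, 4, 2, 3, 10, 5, 6, 11, 8, 7, 9, 1]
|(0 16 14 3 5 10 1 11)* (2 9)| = 8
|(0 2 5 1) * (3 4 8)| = 12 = |(0 2 5 1)(3 4 8)|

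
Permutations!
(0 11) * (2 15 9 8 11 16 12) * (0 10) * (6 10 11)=(0 16 12 2 15 9 8 6 10)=[16, 1, 15, 3, 4, 5, 10, 7, 6, 8, 0, 11, 2, 13, 14, 9, 12]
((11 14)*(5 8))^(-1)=(5 8)(11 14)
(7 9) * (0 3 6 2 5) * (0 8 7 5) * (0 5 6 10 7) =(0 3 10 7 9 6 2 5 8) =[3, 1, 5, 10, 4, 8, 2, 9, 0, 6, 7]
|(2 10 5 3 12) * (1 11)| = 10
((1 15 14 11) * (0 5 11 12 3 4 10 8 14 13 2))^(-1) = ((0 5 11 1 15 13 2)(3 4 10 8 14 12))^(-1) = (0 2 13 15 1 11 5)(3 12 14 8 10 4)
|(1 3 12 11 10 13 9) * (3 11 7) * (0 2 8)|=15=|(0 2 8)(1 11 10 13 9)(3 12 7)|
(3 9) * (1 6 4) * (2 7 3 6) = (1 2 7 3 9 6 4) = [0, 2, 7, 9, 1, 5, 4, 3, 8, 6]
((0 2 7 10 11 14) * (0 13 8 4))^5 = (0 14 2 13 7 8 10 4 11) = ((0 2 7 10 11 14 13 8 4))^5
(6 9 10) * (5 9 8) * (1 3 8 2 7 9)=(1 3 8 5)(2 7 9 10 6)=[0, 3, 7, 8, 4, 1, 2, 9, 5, 10, 6]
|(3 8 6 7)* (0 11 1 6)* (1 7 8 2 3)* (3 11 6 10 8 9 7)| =|(0 6 9 7 1 10 8)(2 11 3)| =21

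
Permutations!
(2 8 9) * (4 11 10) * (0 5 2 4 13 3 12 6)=(0 5 2 8 9 4 11 10 13 3 12 6)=[5, 1, 8, 12, 11, 2, 0, 7, 9, 4, 13, 10, 6, 3]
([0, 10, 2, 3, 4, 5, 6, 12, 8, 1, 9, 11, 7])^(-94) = [0, 9, 2, 3, 4, 5, 6, 7, 8, 10, 1, 11, 12]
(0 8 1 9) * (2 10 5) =(0 8 1 9)(2 10 5) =[8, 9, 10, 3, 4, 2, 6, 7, 1, 0, 5]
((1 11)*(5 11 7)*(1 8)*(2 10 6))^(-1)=((1 7 5 11 8)(2 10 6))^(-1)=(1 8 11 5 7)(2 6 10)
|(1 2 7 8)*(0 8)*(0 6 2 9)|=|(0 8 1 9)(2 7 6)|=12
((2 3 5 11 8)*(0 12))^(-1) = ((0 12)(2 3 5 11 8))^(-1) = (0 12)(2 8 11 5 3)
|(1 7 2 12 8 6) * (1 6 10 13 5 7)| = |(2 12 8 10 13 5 7)| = 7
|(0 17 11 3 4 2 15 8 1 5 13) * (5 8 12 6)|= |(0 17 11 3 4 2 15 12 6 5 13)(1 8)|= 22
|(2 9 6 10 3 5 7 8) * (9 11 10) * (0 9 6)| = 14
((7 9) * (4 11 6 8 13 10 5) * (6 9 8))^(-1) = (4 5 10 13 8 7 9 11)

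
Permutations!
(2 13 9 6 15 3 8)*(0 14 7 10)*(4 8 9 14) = [4, 1, 13, 9, 8, 5, 15, 10, 2, 6, 0, 11, 12, 14, 7, 3] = (0 4 8 2 13 14 7 10)(3 9 6 15)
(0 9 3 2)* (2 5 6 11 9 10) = (0 10 2)(3 5 6 11 9) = [10, 1, 0, 5, 4, 6, 11, 7, 8, 3, 2, 9]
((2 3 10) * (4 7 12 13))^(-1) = ((2 3 10)(4 7 12 13))^(-1) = (2 10 3)(4 13 12 7)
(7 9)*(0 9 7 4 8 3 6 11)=(0 9 4 8 3 6 11)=[9, 1, 2, 6, 8, 5, 11, 7, 3, 4, 10, 0]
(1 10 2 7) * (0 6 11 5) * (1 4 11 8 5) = (0 6 8 5)(1 10 2 7 4 11) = [6, 10, 7, 3, 11, 0, 8, 4, 5, 9, 2, 1]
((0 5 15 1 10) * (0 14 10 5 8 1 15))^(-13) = ((15)(0 8 1 5)(10 14))^(-13) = (15)(0 5 1 8)(10 14)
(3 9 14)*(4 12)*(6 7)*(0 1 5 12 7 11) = (0 1 5 12 4 7 6 11)(3 9 14) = [1, 5, 2, 9, 7, 12, 11, 6, 8, 14, 10, 0, 4, 13, 3]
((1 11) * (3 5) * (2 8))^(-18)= (11)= ((1 11)(2 8)(3 5))^(-18)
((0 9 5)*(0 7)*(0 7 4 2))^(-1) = (0 2 4 5 9)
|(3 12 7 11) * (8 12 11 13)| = 4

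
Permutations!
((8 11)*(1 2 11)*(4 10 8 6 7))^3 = (1 6 10 2 7 8 11 4)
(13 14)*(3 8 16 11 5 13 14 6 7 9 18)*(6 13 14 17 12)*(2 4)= (2 4)(3 8 16 11 5 14 17 12 6 7 9 18)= [0, 1, 4, 8, 2, 14, 7, 9, 16, 18, 10, 5, 6, 13, 17, 15, 11, 12, 3]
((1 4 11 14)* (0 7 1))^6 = (14)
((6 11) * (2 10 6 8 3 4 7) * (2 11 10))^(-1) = (3 8 11 7 4)(6 10)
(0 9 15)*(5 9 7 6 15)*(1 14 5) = (0 7 6 15)(1 14 5 9) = [7, 14, 2, 3, 4, 9, 15, 6, 8, 1, 10, 11, 12, 13, 5, 0]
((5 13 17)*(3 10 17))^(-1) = (3 13 5 17 10)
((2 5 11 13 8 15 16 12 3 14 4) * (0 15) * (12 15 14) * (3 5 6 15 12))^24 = ((0 14 4 2 6 15 16 12 5 11 13 8))^24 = (16)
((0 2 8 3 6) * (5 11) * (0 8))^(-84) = ((0 2)(3 6 8)(5 11))^(-84) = (11)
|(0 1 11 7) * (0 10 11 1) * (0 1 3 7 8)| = |(0 1 3 7 10 11 8)| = 7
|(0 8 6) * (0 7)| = 4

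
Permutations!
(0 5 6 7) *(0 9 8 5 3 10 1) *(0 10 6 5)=(0 3 6 7 9 8)(1 10)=[3, 10, 2, 6, 4, 5, 7, 9, 0, 8, 1]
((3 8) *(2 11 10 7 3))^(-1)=(2 8 3 7 10 11)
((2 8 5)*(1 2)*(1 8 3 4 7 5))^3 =(1 4 8 3 5 2 7)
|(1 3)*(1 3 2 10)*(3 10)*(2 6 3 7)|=4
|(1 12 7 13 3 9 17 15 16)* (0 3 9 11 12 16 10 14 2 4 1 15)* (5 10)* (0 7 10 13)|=|(0 3 11 12 10 14 2 4 1 16 15 5 13 9 17 7)|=16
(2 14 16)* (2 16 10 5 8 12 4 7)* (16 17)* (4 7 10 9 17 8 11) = (2 14 9 17 16 8 12 7)(4 10 5 11) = [0, 1, 14, 3, 10, 11, 6, 2, 12, 17, 5, 4, 7, 13, 9, 15, 8, 16]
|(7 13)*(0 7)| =3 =|(0 7 13)|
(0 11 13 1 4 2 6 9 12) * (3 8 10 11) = [3, 4, 6, 8, 2, 5, 9, 7, 10, 12, 11, 13, 0, 1] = (0 3 8 10 11 13 1 4 2 6 9 12)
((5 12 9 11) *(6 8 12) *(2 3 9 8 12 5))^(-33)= (2 11 9 3)(5 8 12 6)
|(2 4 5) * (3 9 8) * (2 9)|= 6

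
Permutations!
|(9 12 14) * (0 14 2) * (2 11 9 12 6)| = |(0 14 12 11 9 6 2)| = 7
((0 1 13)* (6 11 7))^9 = ((0 1 13)(6 11 7))^9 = (13)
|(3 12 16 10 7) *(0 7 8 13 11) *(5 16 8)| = 21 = |(0 7 3 12 8 13 11)(5 16 10)|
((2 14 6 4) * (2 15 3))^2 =((2 14 6 4 15 3))^2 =(2 6 15)(3 14 4)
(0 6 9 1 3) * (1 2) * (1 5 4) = (0 6 9 2 5 4 1 3) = [6, 3, 5, 0, 1, 4, 9, 7, 8, 2]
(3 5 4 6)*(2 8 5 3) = (2 8 5 4 6) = [0, 1, 8, 3, 6, 4, 2, 7, 5]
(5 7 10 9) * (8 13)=(5 7 10 9)(8 13)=[0, 1, 2, 3, 4, 7, 6, 10, 13, 5, 9, 11, 12, 8]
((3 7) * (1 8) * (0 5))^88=((0 5)(1 8)(3 7))^88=(8)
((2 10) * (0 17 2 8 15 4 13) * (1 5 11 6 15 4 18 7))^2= ((0 17 2 10 8 4 13)(1 5 11 6 15 18 7))^2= (0 2 8 13 17 10 4)(1 11 15 7 5 6 18)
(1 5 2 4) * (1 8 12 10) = (1 5 2 4 8 12 10) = [0, 5, 4, 3, 8, 2, 6, 7, 12, 9, 1, 11, 10]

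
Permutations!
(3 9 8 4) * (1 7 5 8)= (1 7 5 8 4 3 9)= [0, 7, 2, 9, 3, 8, 6, 5, 4, 1]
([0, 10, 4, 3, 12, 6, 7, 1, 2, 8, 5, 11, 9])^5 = (12)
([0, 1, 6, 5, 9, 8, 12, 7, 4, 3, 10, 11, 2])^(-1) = [0, 1, 12, 9, 8, 3, 2, 7, 5, 4, 10, 11, 6]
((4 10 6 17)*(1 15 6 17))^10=(1 15 6)(4 10 17)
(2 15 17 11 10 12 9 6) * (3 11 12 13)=(2 15 17 12 9 6)(3 11 10 13)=[0, 1, 15, 11, 4, 5, 2, 7, 8, 6, 13, 10, 9, 3, 14, 17, 16, 12]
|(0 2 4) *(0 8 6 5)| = |(0 2 4 8 6 5)| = 6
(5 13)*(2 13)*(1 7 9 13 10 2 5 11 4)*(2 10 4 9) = (1 7 2 4)(9 13 11) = [0, 7, 4, 3, 1, 5, 6, 2, 8, 13, 10, 9, 12, 11]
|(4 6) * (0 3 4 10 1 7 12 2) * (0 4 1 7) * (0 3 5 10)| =8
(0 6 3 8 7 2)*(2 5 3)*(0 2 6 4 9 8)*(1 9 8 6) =(0 4 8 7 5 3)(1 9 6) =[4, 9, 2, 0, 8, 3, 1, 5, 7, 6]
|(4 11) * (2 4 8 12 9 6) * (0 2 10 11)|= |(0 2 4)(6 10 11 8 12 9)|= 6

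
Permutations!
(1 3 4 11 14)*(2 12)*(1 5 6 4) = (1 3)(2 12)(4 11 14 5 6) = [0, 3, 12, 1, 11, 6, 4, 7, 8, 9, 10, 14, 2, 13, 5]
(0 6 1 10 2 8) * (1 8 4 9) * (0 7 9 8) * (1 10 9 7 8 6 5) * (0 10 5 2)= (0 2 4 6 10)(1 9 5)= [2, 9, 4, 3, 6, 1, 10, 7, 8, 5, 0]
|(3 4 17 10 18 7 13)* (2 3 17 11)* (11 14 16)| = 30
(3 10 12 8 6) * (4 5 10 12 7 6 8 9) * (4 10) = (3 12 9 10 7 6)(4 5) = [0, 1, 2, 12, 5, 4, 3, 6, 8, 10, 7, 11, 9]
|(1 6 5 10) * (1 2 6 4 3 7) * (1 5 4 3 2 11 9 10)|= 12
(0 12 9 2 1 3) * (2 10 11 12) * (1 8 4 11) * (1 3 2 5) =(0 5 1 2 8 4 11 12 9 10 3) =[5, 2, 8, 0, 11, 1, 6, 7, 4, 10, 3, 12, 9]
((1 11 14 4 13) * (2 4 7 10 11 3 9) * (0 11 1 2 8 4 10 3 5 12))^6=(0 8 5 3 10 14 13)(1 7 2 11 4 12 9)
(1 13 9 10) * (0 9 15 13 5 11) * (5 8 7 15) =(0 9 10 1 8 7 15 13 5 11) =[9, 8, 2, 3, 4, 11, 6, 15, 7, 10, 1, 0, 12, 5, 14, 13]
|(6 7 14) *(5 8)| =|(5 8)(6 7 14)| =6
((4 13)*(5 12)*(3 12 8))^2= (13)(3 5)(8 12)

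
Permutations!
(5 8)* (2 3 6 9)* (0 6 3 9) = [6, 1, 9, 3, 4, 8, 0, 7, 5, 2] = (0 6)(2 9)(5 8)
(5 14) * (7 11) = (5 14)(7 11) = [0, 1, 2, 3, 4, 14, 6, 11, 8, 9, 10, 7, 12, 13, 5]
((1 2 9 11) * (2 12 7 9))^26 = (1 12 7 9 11)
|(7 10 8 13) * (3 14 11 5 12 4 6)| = 28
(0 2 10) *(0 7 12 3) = (0 2 10 7 12 3) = [2, 1, 10, 0, 4, 5, 6, 12, 8, 9, 7, 11, 3]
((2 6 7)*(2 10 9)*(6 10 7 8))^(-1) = ((2 10 9)(6 8))^(-1) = (2 9 10)(6 8)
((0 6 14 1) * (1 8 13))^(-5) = ((0 6 14 8 13 1))^(-5) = (0 6 14 8 13 1)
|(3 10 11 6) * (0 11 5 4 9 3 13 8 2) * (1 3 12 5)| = 12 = |(0 11 6 13 8 2)(1 3 10)(4 9 12 5)|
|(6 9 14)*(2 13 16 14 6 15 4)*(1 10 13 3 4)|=6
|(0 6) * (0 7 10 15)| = 5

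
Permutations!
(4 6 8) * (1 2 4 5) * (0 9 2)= [9, 0, 4, 3, 6, 1, 8, 7, 5, 2]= (0 9 2 4 6 8 5 1)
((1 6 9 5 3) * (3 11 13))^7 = (13)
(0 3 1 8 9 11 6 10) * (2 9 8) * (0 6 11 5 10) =(11)(0 3 1 2 9 5 10 6) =[3, 2, 9, 1, 4, 10, 0, 7, 8, 5, 6, 11]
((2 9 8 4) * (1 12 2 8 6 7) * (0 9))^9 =(0 6 1 2 9 7 12)(4 8)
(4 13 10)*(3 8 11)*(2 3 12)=(2 3 8 11 12)(4 13 10)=[0, 1, 3, 8, 13, 5, 6, 7, 11, 9, 4, 12, 2, 10]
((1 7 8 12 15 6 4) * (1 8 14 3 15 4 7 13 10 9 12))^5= ((1 13 10 9 12 4 8)(3 15 6 7 14))^5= (15)(1 4 9 13 8 12 10)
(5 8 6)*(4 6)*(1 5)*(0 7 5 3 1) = (0 7 5 8 4 6)(1 3) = [7, 3, 2, 1, 6, 8, 0, 5, 4]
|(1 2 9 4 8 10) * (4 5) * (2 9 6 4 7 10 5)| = |(1 9 2 6 4 8 5 7 10)| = 9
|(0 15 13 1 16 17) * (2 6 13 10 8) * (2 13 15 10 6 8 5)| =18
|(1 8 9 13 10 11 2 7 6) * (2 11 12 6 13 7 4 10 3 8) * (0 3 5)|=42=|(0 3 8 9 7 13 5)(1 2 4 10 12 6)|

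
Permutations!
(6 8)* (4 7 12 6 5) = (4 7 12 6 8 5) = [0, 1, 2, 3, 7, 4, 8, 12, 5, 9, 10, 11, 6]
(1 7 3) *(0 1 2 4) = (0 1 7 3 2 4) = [1, 7, 4, 2, 0, 5, 6, 3]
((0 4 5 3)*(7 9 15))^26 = (0 5)(3 4)(7 15 9) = ((0 4 5 3)(7 9 15))^26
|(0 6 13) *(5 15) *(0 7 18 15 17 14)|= 9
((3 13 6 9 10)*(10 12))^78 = ((3 13 6 9 12 10))^78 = (13)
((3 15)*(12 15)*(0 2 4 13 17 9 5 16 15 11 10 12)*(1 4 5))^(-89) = ((0 2 5 16 15 3)(1 4 13 17 9)(10 12 11))^(-89) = (0 2 5 16 15 3)(1 4 13 17 9)(10 12 11)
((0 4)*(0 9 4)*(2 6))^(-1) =((2 6)(4 9))^(-1) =(2 6)(4 9)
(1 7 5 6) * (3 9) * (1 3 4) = (1 7 5 6 3 9 4) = [0, 7, 2, 9, 1, 6, 3, 5, 8, 4]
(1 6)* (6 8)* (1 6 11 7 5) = [0, 8, 2, 3, 4, 1, 6, 5, 11, 9, 10, 7] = (1 8 11 7 5)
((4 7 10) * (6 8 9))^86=(4 10 7)(6 9 8)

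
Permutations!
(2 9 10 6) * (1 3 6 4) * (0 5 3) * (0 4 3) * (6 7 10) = [5, 4, 9, 7, 1, 0, 2, 10, 8, 6, 3] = (0 5)(1 4)(2 9 6)(3 7 10)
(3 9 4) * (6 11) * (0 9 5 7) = [9, 1, 2, 5, 3, 7, 11, 0, 8, 4, 10, 6] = (0 9 4 3 5 7)(6 11)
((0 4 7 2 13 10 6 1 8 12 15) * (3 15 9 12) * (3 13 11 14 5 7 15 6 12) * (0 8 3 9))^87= ((0 4 15 8 13 10 12)(1 3 6)(2 11 14 5 7))^87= (0 8 12 15 10 4 13)(2 14 7 11 5)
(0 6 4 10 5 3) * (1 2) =(0 6 4 10 5 3)(1 2) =[6, 2, 1, 0, 10, 3, 4, 7, 8, 9, 5]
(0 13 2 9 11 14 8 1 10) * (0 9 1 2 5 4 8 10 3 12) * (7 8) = [13, 3, 1, 12, 7, 4, 6, 8, 2, 11, 9, 14, 0, 5, 10] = (0 13 5 4 7 8 2 1 3 12)(9 11 14 10)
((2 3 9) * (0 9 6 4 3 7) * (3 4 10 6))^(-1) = ((0 9 2 7)(6 10))^(-1) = (0 7 2 9)(6 10)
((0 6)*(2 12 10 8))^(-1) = ((0 6)(2 12 10 8))^(-1) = (0 6)(2 8 10 12)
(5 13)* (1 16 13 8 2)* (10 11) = (1 16 13 5 8 2)(10 11) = [0, 16, 1, 3, 4, 8, 6, 7, 2, 9, 11, 10, 12, 5, 14, 15, 13]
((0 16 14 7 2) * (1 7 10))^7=(16)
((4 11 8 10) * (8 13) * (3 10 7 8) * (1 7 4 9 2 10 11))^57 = (13)(1 7 8 4)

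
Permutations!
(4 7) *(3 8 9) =[0, 1, 2, 8, 7, 5, 6, 4, 9, 3] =(3 8 9)(4 7)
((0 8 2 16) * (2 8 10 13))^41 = ((0 10 13 2 16))^41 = (0 10 13 2 16)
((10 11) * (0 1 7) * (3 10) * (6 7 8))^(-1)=(0 7 6 8 1)(3 11 10)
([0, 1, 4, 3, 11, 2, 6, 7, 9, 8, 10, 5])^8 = (11)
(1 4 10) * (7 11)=(1 4 10)(7 11)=[0, 4, 2, 3, 10, 5, 6, 11, 8, 9, 1, 7]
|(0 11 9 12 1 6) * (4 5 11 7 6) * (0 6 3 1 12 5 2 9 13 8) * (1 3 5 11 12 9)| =|(0 7 5 12 9 11 13 8)(1 4 2)| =24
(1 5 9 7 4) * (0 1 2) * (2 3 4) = (0 1 5 9 7 2)(3 4) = [1, 5, 0, 4, 3, 9, 6, 2, 8, 7]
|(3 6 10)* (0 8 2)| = 3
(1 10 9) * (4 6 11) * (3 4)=(1 10 9)(3 4 6 11)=[0, 10, 2, 4, 6, 5, 11, 7, 8, 1, 9, 3]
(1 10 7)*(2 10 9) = (1 9 2 10 7) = [0, 9, 10, 3, 4, 5, 6, 1, 8, 2, 7]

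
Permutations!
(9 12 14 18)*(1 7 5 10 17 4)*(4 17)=(1 7 5 10 4)(9 12 14 18)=[0, 7, 2, 3, 1, 10, 6, 5, 8, 12, 4, 11, 14, 13, 18, 15, 16, 17, 9]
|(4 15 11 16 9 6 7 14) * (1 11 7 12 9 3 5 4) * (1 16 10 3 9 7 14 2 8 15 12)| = |(1 11 10 3 5 4 12 7 2 8 15 14 16 9 6)| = 15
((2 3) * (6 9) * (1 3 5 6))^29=(1 9 6 5 2 3)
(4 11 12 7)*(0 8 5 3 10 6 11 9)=(0 8 5 3 10 6 11 12 7 4 9)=[8, 1, 2, 10, 9, 3, 11, 4, 5, 0, 6, 12, 7]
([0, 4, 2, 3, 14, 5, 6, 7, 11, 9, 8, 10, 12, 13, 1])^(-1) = (1 14 4)(8 10 11)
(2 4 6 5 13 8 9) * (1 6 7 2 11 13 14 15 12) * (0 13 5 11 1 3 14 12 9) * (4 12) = (0 13 8)(1 6 11 5 4 7 2 12 3 14 15 9) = [13, 6, 12, 14, 7, 4, 11, 2, 0, 1, 10, 5, 3, 8, 15, 9]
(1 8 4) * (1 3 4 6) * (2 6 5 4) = [0, 8, 6, 2, 3, 4, 1, 7, 5] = (1 8 5 4 3 2 6)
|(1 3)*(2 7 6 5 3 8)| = 7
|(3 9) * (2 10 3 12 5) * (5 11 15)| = |(2 10 3 9 12 11 15 5)| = 8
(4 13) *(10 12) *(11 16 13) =(4 11 16 13)(10 12) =[0, 1, 2, 3, 11, 5, 6, 7, 8, 9, 12, 16, 10, 4, 14, 15, 13]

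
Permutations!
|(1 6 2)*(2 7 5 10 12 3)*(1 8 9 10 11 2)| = |(1 6 7 5 11 2 8 9 10 12 3)| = 11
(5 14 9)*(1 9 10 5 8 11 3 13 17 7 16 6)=[0, 9, 2, 13, 4, 14, 1, 16, 11, 8, 5, 3, 12, 17, 10, 15, 6, 7]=(1 9 8 11 3 13 17 7 16 6)(5 14 10)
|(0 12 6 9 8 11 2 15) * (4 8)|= |(0 12 6 9 4 8 11 2 15)|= 9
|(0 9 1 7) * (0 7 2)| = |(0 9 1 2)| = 4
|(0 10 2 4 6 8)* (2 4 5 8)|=|(0 10 4 6 2 5 8)|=7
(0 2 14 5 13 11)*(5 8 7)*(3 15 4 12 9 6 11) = (0 2 14 8 7 5 13 3 15 4 12 9 6 11) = [2, 1, 14, 15, 12, 13, 11, 5, 7, 6, 10, 0, 9, 3, 8, 4]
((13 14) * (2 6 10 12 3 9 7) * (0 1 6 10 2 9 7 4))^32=(14)(0 6 10 3 9)(1 2 12 7 4)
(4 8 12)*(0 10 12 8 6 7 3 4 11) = (0 10 12 11)(3 4 6 7) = [10, 1, 2, 4, 6, 5, 7, 3, 8, 9, 12, 0, 11]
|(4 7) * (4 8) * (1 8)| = 4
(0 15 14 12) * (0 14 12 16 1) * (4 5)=(0 15 12 14 16 1)(4 5)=[15, 0, 2, 3, 5, 4, 6, 7, 8, 9, 10, 11, 14, 13, 16, 12, 1]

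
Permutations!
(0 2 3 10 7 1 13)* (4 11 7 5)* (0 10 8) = [2, 13, 3, 8, 11, 4, 6, 1, 0, 9, 5, 7, 12, 10] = (0 2 3 8)(1 13 10 5 4 11 7)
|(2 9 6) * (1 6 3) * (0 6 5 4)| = |(0 6 2 9 3 1 5 4)| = 8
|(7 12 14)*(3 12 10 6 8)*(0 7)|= 8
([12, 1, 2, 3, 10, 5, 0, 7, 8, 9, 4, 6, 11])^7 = (0 6 11 12)(4 10)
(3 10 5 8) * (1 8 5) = (1 8 3 10) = [0, 8, 2, 10, 4, 5, 6, 7, 3, 9, 1]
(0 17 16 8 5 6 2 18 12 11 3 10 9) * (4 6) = (0 17 16 8 5 4 6 2 18 12 11 3 10 9) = [17, 1, 18, 10, 6, 4, 2, 7, 5, 0, 9, 3, 11, 13, 14, 15, 8, 16, 12]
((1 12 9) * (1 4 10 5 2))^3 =(1 4 2 9 5 12 10)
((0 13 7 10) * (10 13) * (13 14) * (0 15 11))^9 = ((0 10 15 11)(7 14 13))^9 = (0 10 15 11)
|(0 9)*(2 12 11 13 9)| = |(0 2 12 11 13 9)| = 6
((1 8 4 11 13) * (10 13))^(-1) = (1 13 10 11 4 8)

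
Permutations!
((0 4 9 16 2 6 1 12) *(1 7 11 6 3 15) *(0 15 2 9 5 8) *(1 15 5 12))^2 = (16)(0 12 8 4 5)(6 11 7)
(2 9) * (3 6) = (2 9)(3 6) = [0, 1, 9, 6, 4, 5, 3, 7, 8, 2]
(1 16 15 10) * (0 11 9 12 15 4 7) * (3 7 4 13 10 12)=[11, 16, 2, 7, 4, 5, 6, 0, 8, 3, 1, 9, 15, 10, 14, 12, 13]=(0 11 9 3 7)(1 16 13 10)(12 15)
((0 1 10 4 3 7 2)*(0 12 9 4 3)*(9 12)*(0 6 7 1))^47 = (12)(1 3 10)(2 4 7 9 6) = ((12)(1 10 3)(2 9 4 6 7))^47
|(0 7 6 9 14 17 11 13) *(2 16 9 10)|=11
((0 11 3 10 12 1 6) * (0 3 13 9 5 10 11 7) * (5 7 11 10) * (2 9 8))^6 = (0 7 9 2 8 13 11)(1 6 3 10 12)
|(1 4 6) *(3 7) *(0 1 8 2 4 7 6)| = 8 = |(0 1 7 3 6 8 2 4)|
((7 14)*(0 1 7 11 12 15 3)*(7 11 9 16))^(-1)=((0 1 11 12 15 3)(7 14 9 16))^(-1)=(0 3 15 12 11 1)(7 16 9 14)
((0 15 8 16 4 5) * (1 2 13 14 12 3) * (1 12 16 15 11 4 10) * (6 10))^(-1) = (0 5 4 11)(1 10 6 16 14 13 2)(3 12)(8 15)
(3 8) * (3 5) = (3 8 5) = [0, 1, 2, 8, 4, 3, 6, 7, 5]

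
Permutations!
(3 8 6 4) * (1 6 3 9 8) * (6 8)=(1 8 3)(4 9 6)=[0, 8, 2, 1, 9, 5, 4, 7, 3, 6]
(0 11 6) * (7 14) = (0 11 6)(7 14) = [11, 1, 2, 3, 4, 5, 0, 14, 8, 9, 10, 6, 12, 13, 7]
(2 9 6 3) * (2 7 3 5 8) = [0, 1, 9, 7, 4, 8, 5, 3, 2, 6] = (2 9 6 5 8)(3 7)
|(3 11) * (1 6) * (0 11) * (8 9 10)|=6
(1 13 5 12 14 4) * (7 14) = (1 13 5 12 7 14 4) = [0, 13, 2, 3, 1, 12, 6, 14, 8, 9, 10, 11, 7, 5, 4]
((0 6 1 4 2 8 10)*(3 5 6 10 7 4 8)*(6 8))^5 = (0 10)(1 6)(2 4 7 8 5 3)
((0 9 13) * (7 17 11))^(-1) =((0 9 13)(7 17 11))^(-1) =(0 13 9)(7 11 17)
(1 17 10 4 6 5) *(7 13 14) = (1 17 10 4 6 5)(7 13 14) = [0, 17, 2, 3, 6, 1, 5, 13, 8, 9, 4, 11, 12, 14, 7, 15, 16, 10]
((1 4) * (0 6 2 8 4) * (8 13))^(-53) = (0 13 1 2 4 6 8)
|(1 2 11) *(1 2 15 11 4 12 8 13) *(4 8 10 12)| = 6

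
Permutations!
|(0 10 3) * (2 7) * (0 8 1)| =|(0 10 3 8 1)(2 7)| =10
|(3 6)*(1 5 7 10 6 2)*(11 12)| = 14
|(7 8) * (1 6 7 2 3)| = 6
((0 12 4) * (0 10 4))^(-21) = ((0 12)(4 10))^(-21) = (0 12)(4 10)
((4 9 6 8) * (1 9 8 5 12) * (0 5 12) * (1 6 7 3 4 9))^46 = (12)(3 4 8 9 7) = ((0 5)(3 4 8 9 7)(6 12))^46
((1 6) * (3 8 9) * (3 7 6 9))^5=((1 9 7 6)(3 8))^5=(1 9 7 6)(3 8)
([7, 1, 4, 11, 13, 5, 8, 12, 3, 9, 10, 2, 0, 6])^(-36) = (2 11 3 8 6 13 4)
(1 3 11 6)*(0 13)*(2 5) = [13, 3, 5, 11, 4, 2, 1, 7, 8, 9, 10, 6, 12, 0] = (0 13)(1 3 11 6)(2 5)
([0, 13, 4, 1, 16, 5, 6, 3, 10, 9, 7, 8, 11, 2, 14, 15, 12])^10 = [0, 3, 13, 7, 2, 5, 6, 10, 11, 9, 8, 12, 16, 1, 14, 15, 4]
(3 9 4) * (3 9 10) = (3 10)(4 9) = [0, 1, 2, 10, 9, 5, 6, 7, 8, 4, 3]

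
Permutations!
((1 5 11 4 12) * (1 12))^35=(12)(1 4 11 5)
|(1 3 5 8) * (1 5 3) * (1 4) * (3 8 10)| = 4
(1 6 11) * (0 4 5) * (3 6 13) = (0 4 5)(1 13 3 6 11) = [4, 13, 2, 6, 5, 0, 11, 7, 8, 9, 10, 1, 12, 3]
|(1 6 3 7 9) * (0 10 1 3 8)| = 15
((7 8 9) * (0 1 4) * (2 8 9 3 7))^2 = ((0 1 4)(2 8 3 7 9))^2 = (0 4 1)(2 3 9 8 7)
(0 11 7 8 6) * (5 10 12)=(0 11 7 8 6)(5 10 12)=[11, 1, 2, 3, 4, 10, 0, 8, 6, 9, 12, 7, 5]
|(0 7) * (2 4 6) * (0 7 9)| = 6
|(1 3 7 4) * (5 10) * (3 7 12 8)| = 6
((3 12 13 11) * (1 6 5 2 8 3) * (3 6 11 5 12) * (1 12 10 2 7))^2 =(1 12 5)(2 6)(7 11 13)(8 10)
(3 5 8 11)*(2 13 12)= (2 13 12)(3 5 8 11)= [0, 1, 13, 5, 4, 8, 6, 7, 11, 9, 10, 3, 2, 12]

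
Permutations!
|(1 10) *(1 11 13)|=|(1 10 11 13)|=4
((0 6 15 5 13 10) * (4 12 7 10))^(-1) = ((0 6 15 5 13 4 12 7 10))^(-1) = (0 10 7 12 4 13 5 15 6)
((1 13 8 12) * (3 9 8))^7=(1 13 3 9 8 12)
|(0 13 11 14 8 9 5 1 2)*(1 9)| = 14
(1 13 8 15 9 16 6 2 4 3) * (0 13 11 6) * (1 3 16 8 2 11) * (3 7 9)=(0 13 2 4 16)(3 7 9 8 15)(6 11)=[13, 1, 4, 7, 16, 5, 11, 9, 15, 8, 10, 6, 12, 2, 14, 3, 0]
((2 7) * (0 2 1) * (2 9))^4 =(0 1 7 2 9)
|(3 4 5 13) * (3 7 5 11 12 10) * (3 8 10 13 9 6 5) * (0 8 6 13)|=12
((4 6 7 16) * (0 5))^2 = (4 7)(6 16)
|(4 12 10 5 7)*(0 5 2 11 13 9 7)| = 8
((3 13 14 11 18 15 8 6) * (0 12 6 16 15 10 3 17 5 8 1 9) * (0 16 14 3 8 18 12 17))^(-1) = ((0 17 5 18 10 8 14 11 12 6)(1 9 16 15)(3 13))^(-1) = (0 6 12 11 14 8 10 18 5 17)(1 15 16 9)(3 13)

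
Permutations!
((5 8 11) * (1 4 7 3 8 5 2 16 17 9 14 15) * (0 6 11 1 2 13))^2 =(0 11)(1 7 8 4 3)(2 17 14)(6 13)(9 15 16)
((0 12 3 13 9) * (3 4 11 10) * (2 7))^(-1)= ((0 12 4 11 10 3 13 9)(2 7))^(-1)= (0 9 13 3 10 11 4 12)(2 7)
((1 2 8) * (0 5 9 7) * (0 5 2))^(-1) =((0 2 8 1)(5 9 7))^(-1) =(0 1 8 2)(5 7 9)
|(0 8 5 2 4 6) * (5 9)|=|(0 8 9 5 2 4 6)|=7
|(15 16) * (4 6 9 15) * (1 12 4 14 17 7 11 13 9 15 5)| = 13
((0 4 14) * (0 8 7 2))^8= (0 14 7)(2 4 8)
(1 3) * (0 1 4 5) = (0 1 3 4 5) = [1, 3, 2, 4, 5, 0]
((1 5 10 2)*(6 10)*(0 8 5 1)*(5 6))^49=(0 2 10 6 8)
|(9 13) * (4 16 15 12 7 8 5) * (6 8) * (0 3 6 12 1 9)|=22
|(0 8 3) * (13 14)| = |(0 8 3)(13 14)| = 6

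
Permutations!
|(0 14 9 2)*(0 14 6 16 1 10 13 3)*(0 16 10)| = |(0 6 10 13 3 16 1)(2 14 9)| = 21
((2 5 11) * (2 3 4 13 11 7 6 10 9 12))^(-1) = (2 12 9 10 6 7 5)(3 11 13 4)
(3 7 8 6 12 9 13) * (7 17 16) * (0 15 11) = [15, 1, 2, 17, 4, 5, 12, 8, 6, 13, 10, 0, 9, 3, 14, 11, 7, 16] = (0 15 11)(3 17 16 7 8 6 12 9 13)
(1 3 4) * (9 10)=[0, 3, 2, 4, 1, 5, 6, 7, 8, 10, 9]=(1 3 4)(9 10)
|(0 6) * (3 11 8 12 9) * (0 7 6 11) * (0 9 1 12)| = |(0 11 8)(1 12)(3 9)(6 7)| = 6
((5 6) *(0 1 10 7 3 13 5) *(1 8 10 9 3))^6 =(0 3 10 5 1)(6 9 8 13 7)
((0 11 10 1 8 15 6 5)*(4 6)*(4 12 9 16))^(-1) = ((0 11 10 1 8 15 12 9 16 4 6 5))^(-1) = (0 5 6 4 16 9 12 15 8 1 10 11)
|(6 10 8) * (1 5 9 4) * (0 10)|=4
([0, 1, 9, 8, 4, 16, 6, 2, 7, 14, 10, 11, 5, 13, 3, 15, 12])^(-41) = [0, 1, 9, 8, 4, 16, 6, 2, 7, 14, 10, 11, 5, 13, 3, 15, 12]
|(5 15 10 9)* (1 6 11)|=12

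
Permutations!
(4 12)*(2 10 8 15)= (2 10 8 15)(4 12)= [0, 1, 10, 3, 12, 5, 6, 7, 15, 9, 8, 11, 4, 13, 14, 2]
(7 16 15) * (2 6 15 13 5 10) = (2 6 15 7 16 13 5 10) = [0, 1, 6, 3, 4, 10, 15, 16, 8, 9, 2, 11, 12, 5, 14, 7, 13]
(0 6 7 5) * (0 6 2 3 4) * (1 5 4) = (0 2 3 1 5 6 7 4) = [2, 5, 3, 1, 0, 6, 7, 4]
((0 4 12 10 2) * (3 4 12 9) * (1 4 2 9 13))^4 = (0 3 10)(1 4 13)(2 9 12)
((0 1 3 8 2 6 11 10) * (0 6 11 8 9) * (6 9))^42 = ((0 1 3 6 8 2 11 10 9))^42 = (0 11 6)(1 10 8)(2 3 9)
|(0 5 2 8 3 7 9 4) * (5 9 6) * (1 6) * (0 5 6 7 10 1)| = 10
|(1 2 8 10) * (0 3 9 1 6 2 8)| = 8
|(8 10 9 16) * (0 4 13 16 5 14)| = |(0 4 13 16 8 10 9 5 14)| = 9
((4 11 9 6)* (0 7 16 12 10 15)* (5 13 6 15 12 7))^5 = (0 11 13 15 4 5 9 6)(7 16)(10 12)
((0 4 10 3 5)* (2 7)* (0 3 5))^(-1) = ((0 4 10 5 3)(2 7))^(-1) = (0 3 5 10 4)(2 7)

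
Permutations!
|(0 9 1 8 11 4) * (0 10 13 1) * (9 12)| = |(0 12 9)(1 8 11 4 10 13)| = 6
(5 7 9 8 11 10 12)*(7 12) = (5 12)(7 9 8 11 10) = [0, 1, 2, 3, 4, 12, 6, 9, 11, 8, 7, 10, 5]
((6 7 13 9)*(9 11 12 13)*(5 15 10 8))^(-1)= (5 8 10 15)(6 9 7)(11 13 12)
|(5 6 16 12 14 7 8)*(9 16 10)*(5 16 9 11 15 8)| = |(5 6 10 11 15 8 16 12 14 7)| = 10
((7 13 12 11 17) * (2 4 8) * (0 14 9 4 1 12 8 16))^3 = ((0 14 9 4 16)(1 12 11 17 7 13 8 2))^3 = (0 4 14 16 9)(1 17 8 12 7 2 11 13)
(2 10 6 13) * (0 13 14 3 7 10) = (0 13 2)(3 7 10 6 14) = [13, 1, 0, 7, 4, 5, 14, 10, 8, 9, 6, 11, 12, 2, 3]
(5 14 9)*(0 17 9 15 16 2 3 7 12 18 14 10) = (0 17 9 5 10)(2 3 7 12 18 14 15 16) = [17, 1, 3, 7, 4, 10, 6, 12, 8, 5, 0, 11, 18, 13, 15, 16, 2, 9, 14]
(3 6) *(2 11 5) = [0, 1, 11, 6, 4, 2, 3, 7, 8, 9, 10, 5] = (2 11 5)(3 6)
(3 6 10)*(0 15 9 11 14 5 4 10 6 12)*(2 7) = [15, 1, 7, 12, 10, 4, 6, 2, 8, 11, 3, 14, 0, 13, 5, 9] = (0 15 9 11 14 5 4 10 3 12)(2 7)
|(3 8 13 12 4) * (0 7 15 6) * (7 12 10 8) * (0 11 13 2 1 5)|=|(0 12 4 3 7 15 6 11 13 10 8 2 1 5)|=14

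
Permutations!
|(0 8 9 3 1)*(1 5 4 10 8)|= 6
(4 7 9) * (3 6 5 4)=(3 6 5 4 7 9)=[0, 1, 2, 6, 7, 4, 5, 9, 8, 3]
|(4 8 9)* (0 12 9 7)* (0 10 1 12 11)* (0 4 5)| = 10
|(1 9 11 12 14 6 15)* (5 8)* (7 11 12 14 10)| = 18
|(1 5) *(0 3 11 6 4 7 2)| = |(0 3 11 6 4 7 2)(1 5)| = 14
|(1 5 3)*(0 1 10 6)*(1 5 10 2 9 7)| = 9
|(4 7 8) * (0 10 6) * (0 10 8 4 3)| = 6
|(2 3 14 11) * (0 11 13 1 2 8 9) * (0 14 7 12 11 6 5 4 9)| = 14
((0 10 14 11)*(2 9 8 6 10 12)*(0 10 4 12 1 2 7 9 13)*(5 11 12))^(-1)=(0 13 2 1)(4 6 8 9 7 12 14 10 11 5)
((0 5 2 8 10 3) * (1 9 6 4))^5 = (0 3 10 8 2 5)(1 9 6 4)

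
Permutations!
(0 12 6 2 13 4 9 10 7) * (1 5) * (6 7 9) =(0 12 7)(1 5)(2 13 4 6)(9 10) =[12, 5, 13, 3, 6, 1, 2, 0, 8, 10, 9, 11, 7, 4]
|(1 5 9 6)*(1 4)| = |(1 5 9 6 4)| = 5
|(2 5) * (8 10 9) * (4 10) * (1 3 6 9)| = 14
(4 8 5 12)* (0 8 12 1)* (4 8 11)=(0 11 4 12 8 5 1)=[11, 0, 2, 3, 12, 1, 6, 7, 5, 9, 10, 4, 8]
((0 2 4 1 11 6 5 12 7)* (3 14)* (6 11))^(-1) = (0 7 12 5 6 1 4 2)(3 14)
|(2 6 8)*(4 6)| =4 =|(2 4 6 8)|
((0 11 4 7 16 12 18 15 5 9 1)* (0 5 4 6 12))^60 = ((0 11 6 12 18 15 4 7 16)(1 5 9))^60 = (0 4 12)(6 16 15)(7 18 11)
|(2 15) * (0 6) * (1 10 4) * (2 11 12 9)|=|(0 6)(1 10 4)(2 15 11 12 9)|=30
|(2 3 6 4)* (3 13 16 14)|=|(2 13 16 14 3 6 4)|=7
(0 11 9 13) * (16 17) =(0 11 9 13)(16 17) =[11, 1, 2, 3, 4, 5, 6, 7, 8, 13, 10, 9, 12, 0, 14, 15, 17, 16]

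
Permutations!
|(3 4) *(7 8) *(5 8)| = 6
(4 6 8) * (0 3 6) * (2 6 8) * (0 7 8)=(0 3)(2 6)(4 7 8)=[3, 1, 6, 0, 7, 5, 2, 8, 4]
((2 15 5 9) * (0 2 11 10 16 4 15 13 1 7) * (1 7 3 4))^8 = ((0 2 13 7)(1 3 4 15 5 9 11 10 16))^8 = (1 16 10 11 9 5 15 4 3)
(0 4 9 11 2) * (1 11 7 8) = (0 4 9 7 8 1 11 2) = [4, 11, 0, 3, 9, 5, 6, 8, 1, 7, 10, 2]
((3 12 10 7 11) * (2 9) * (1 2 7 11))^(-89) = (1 7 9 2)(3 11 10 12)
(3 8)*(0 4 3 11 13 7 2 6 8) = (0 4 3)(2 6 8 11 13 7) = [4, 1, 6, 0, 3, 5, 8, 2, 11, 9, 10, 13, 12, 7]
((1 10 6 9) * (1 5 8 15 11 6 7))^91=((1 10 7)(5 8 15 11 6 9))^91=(1 10 7)(5 8 15 11 6 9)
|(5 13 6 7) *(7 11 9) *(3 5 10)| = |(3 5 13 6 11 9 7 10)| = 8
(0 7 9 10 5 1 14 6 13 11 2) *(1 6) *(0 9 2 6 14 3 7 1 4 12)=(0 1 3 7 2 9 10 5 14 4 12)(6 13 11)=[1, 3, 9, 7, 12, 14, 13, 2, 8, 10, 5, 6, 0, 11, 4]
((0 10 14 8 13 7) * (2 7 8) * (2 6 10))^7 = (0 2 7)(6 10 14)(8 13)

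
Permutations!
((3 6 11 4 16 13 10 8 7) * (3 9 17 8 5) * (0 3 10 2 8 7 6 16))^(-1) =((0 3 16 13 2 8 6 11 4)(5 10)(7 9 17))^(-1) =(0 4 11 6 8 2 13 16 3)(5 10)(7 17 9)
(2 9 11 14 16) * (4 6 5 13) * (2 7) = (2 9 11 14 16 7)(4 6 5 13) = [0, 1, 9, 3, 6, 13, 5, 2, 8, 11, 10, 14, 12, 4, 16, 15, 7]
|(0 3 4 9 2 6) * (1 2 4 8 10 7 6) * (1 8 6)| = 30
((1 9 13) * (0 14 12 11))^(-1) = (0 11 12 14)(1 13 9)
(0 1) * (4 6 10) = (0 1)(4 6 10) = [1, 0, 2, 3, 6, 5, 10, 7, 8, 9, 4]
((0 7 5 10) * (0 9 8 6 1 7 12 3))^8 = (0 3 12)(1 7 5 10 9 8 6)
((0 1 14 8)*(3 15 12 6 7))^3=(0 8 14 1)(3 6 15 7 12)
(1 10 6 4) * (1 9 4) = [0, 10, 2, 3, 9, 5, 1, 7, 8, 4, 6] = (1 10 6)(4 9)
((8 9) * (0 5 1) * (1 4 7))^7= (0 4 1 5 7)(8 9)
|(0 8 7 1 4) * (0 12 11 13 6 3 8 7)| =|(0 7 1 4 12 11 13 6 3 8)| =10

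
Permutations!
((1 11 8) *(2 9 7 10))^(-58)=(1 8 11)(2 7)(9 10)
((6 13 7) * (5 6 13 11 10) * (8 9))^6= (13)(5 11)(6 10)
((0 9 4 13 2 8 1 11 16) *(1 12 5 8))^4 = ((0 9 4 13 2 1 11 16)(5 8 12))^4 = (0 2)(1 9)(4 11)(5 8 12)(13 16)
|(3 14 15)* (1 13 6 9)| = 12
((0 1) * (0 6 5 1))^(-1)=(1 5 6)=((1 6 5))^(-1)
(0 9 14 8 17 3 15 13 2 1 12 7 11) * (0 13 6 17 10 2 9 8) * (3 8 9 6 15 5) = [9, 12, 1, 5, 4, 3, 17, 11, 10, 14, 2, 13, 7, 6, 0, 15, 16, 8] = (0 9 14)(1 12 7 11 13 6 17 8 10 2)(3 5)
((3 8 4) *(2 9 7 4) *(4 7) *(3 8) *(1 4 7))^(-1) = ((1 4 8 2 9 7))^(-1) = (1 7 9 2 8 4)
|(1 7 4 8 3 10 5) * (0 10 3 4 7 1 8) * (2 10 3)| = 7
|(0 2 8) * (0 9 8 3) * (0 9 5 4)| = 7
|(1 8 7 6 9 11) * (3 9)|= 7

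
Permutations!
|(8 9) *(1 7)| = |(1 7)(8 9)| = 2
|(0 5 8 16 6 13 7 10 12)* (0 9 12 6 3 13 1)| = 10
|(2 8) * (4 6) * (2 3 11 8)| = |(3 11 8)(4 6)| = 6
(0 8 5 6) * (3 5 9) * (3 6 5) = [8, 1, 2, 3, 4, 5, 0, 7, 9, 6] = (0 8 9 6)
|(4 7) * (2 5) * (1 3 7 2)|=|(1 3 7 4 2 5)|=6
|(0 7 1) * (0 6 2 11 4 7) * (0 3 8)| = 6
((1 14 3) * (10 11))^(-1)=(1 3 14)(10 11)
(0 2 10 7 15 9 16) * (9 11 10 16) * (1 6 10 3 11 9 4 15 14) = (0 2 16)(1 6 10 7 14)(3 11)(4 15 9) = [2, 6, 16, 11, 15, 5, 10, 14, 8, 4, 7, 3, 12, 13, 1, 9, 0]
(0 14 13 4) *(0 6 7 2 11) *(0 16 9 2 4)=(0 14 13)(2 11 16 9)(4 6 7)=[14, 1, 11, 3, 6, 5, 7, 4, 8, 2, 10, 16, 12, 0, 13, 15, 9]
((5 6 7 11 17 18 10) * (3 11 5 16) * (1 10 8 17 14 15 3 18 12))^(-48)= ((1 10 16 18 8 17 12)(3 11 14 15)(5 6 7))^(-48)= (1 10 16 18 8 17 12)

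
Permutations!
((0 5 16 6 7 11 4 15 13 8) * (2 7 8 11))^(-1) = ((0 5 16 6 8)(2 7)(4 15 13 11))^(-1) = (0 8 6 16 5)(2 7)(4 11 13 15)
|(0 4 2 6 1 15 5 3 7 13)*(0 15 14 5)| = 11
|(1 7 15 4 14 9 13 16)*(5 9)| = |(1 7 15 4 14 5 9 13 16)| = 9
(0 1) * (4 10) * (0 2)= (0 1 2)(4 10)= [1, 2, 0, 3, 10, 5, 6, 7, 8, 9, 4]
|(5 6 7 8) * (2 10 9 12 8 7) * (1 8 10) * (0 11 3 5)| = |(0 11 3 5 6 2 1 8)(9 12 10)| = 24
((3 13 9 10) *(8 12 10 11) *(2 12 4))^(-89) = (2 12 10 3 13 9 11 8 4) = ((2 12 10 3 13 9 11 8 4))^(-89)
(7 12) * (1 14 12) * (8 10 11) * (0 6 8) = (0 6 8 10 11)(1 14 12 7) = [6, 14, 2, 3, 4, 5, 8, 1, 10, 9, 11, 0, 7, 13, 12]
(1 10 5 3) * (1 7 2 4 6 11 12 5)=[0, 10, 4, 7, 6, 3, 11, 2, 8, 9, 1, 12, 5]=(1 10)(2 4 6 11 12 5 3 7)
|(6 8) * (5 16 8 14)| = 5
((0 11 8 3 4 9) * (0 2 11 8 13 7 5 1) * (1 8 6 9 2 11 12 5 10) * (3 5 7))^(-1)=(0 1 10 7 12 2 4 3 13 11 9 6)(5 8)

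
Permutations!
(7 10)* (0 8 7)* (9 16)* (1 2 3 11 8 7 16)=(0 7 10)(1 2 3 11 8 16 9)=[7, 2, 3, 11, 4, 5, 6, 10, 16, 1, 0, 8, 12, 13, 14, 15, 9]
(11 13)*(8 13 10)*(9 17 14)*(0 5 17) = (0 5 17 14 9)(8 13 11 10) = [5, 1, 2, 3, 4, 17, 6, 7, 13, 0, 8, 10, 12, 11, 9, 15, 16, 14]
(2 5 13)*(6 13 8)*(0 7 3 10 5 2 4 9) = (0 7 3 10 5 8 6 13 4 9) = [7, 1, 2, 10, 9, 8, 13, 3, 6, 0, 5, 11, 12, 4]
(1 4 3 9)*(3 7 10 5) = (1 4 7 10 5 3 9) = [0, 4, 2, 9, 7, 3, 6, 10, 8, 1, 5]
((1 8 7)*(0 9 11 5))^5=(0 9 11 5)(1 7 8)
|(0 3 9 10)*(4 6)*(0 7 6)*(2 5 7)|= |(0 3 9 10 2 5 7 6 4)|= 9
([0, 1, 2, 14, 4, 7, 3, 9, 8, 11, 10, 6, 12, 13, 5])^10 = (3 7 6 5 11 14 9)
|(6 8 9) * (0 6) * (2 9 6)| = 6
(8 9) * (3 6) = (3 6)(8 9) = [0, 1, 2, 6, 4, 5, 3, 7, 9, 8]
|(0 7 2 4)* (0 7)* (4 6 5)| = 5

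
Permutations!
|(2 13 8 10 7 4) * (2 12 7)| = 12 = |(2 13 8 10)(4 12 7)|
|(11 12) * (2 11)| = 3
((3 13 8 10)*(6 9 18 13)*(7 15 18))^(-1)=((3 6 9 7 15 18 13 8 10))^(-1)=(3 10 8 13 18 15 7 9 6)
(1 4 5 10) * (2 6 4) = (1 2 6 4 5 10) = [0, 2, 6, 3, 5, 10, 4, 7, 8, 9, 1]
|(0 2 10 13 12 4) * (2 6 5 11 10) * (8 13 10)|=|(0 6 5 11 8 13 12 4)|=8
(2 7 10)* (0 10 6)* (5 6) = (0 10 2 7 5 6) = [10, 1, 7, 3, 4, 6, 0, 5, 8, 9, 2]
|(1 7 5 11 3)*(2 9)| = 10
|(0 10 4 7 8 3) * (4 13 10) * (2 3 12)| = |(0 4 7 8 12 2 3)(10 13)| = 14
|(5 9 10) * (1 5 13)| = |(1 5 9 10 13)| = 5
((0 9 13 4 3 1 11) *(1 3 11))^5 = (13)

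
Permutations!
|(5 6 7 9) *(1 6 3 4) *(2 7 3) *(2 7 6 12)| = 6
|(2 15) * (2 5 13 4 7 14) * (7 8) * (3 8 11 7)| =8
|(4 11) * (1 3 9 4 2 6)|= 7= |(1 3 9 4 11 2 6)|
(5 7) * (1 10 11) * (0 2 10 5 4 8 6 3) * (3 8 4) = (0 2 10 11 1 5 7 3)(6 8) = [2, 5, 10, 0, 4, 7, 8, 3, 6, 9, 11, 1]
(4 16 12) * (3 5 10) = (3 5 10)(4 16 12) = [0, 1, 2, 5, 16, 10, 6, 7, 8, 9, 3, 11, 4, 13, 14, 15, 12]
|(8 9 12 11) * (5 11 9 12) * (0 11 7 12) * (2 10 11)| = 20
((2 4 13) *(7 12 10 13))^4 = (2 10 7)(4 13 12)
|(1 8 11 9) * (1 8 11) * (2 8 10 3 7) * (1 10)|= 15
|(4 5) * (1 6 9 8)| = 4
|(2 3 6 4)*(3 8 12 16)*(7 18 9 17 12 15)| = 12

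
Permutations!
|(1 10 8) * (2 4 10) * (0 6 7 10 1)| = 15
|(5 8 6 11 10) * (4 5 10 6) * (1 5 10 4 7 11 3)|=|(1 5 8 7 11 6 3)(4 10)|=14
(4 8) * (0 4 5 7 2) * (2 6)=(0 4 8 5 7 6 2)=[4, 1, 0, 3, 8, 7, 2, 6, 5]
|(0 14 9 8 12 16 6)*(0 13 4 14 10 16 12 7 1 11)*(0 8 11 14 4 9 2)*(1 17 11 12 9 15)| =36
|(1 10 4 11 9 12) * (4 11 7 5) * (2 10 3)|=|(1 3 2 10 11 9 12)(4 7 5)|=21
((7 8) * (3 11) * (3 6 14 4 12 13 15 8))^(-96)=(3 4 8 6 13)(7 14 15 11 12)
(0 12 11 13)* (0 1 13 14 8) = (0 12 11 14 8)(1 13) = [12, 13, 2, 3, 4, 5, 6, 7, 0, 9, 10, 14, 11, 1, 8]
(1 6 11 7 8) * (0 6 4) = (0 6 11 7 8 1 4) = [6, 4, 2, 3, 0, 5, 11, 8, 1, 9, 10, 7]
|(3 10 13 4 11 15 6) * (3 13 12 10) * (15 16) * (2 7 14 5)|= 12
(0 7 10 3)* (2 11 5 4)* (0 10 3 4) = (0 7 3 10 4 2 11 5) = [7, 1, 11, 10, 2, 0, 6, 3, 8, 9, 4, 5]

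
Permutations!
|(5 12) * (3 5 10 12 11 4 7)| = 10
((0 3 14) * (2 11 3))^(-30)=(14)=((0 2 11 3 14))^(-30)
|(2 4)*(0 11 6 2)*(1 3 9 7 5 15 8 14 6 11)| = 12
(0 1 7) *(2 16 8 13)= (0 1 7)(2 16 8 13)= [1, 7, 16, 3, 4, 5, 6, 0, 13, 9, 10, 11, 12, 2, 14, 15, 8]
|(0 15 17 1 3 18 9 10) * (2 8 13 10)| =|(0 15 17 1 3 18 9 2 8 13 10)| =11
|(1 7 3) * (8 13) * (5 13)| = 3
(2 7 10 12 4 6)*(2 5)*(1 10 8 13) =(1 10 12 4 6 5 2 7 8 13) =[0, 10, 7, 3, 6, 2, 5, 8, 13, 9, 12, 11, 4, 1]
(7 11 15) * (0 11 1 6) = (0 11 15 7 1 6) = [11, 6, 2, 3, 4, 5, 0, 1, 8, 9, 10, 15, 12, 13, 14, 7]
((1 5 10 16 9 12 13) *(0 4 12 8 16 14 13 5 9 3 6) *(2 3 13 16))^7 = ((0 4 12 5 10 14 16 13 1 9 8 2 3 6))^7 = (0 13)(1 4)(2 10)(3 14)(5 8)(6 16)(9 12)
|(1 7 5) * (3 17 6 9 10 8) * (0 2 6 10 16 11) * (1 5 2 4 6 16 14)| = 20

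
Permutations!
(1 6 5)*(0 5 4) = (0 5 1 6 4) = [5, 6, 2, 3, 0, 1, 4]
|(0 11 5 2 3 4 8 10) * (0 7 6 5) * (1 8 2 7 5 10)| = 12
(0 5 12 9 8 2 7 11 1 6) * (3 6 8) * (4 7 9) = (0 5 12 4 7 11 1 8 2 9 3 6) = [5, 8, 9, 6, 7, 12, 0, 11, 2, 3, 10, 1, 4]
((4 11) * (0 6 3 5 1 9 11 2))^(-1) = ((0 6 3 5 1 9 11 4 2))^(-1) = (0 2 4 11 9 1 5 3 6)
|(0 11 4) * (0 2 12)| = 5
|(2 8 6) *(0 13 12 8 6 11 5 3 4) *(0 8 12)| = |(0 13)(2 6)(3 4 8 11 5)| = 10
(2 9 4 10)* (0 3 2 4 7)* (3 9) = [9, 1, 3, 2, 10, 5, 6, 0, 8, 7, 4] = (0 9 7)(2 3)(4 10)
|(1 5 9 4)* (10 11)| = |(1 5 9 4)(10 11)| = 4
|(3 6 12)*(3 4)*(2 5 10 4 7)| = 8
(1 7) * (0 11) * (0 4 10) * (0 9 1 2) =[11, 7, 0, 3, 10, 5, 6, 2, 8, 1, 9, 4] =(0 11 4 10 9 1 7 2)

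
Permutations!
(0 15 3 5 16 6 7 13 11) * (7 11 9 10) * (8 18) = [15, 1, 2, 5, 4, 16, 11, 13, 18, 10, 7, 0, 12, 9, 14, 3, 6, 17, 8] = (0 15 3 5 16 6 11)(7 13 9 10)(8 18)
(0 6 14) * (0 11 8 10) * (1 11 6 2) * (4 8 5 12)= (0 2 1 11 5 12 4 8 10)(6 14)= [2, 11, 1, 3, 8, 12, 14, 7, 10, 9, 0, 5, 4, 13, 6]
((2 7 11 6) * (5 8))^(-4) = (11) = ((2 7 11 6)(5 8))^(-4)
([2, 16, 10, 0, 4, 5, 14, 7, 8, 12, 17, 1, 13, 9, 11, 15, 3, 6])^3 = [17, 0, 6, 10, 4, 5, 1, 7, 8, 9, 14, 3, 12, 13, 16, 15, 2, 11]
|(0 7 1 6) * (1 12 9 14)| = |(0 7 12 9 14 1 6)| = 7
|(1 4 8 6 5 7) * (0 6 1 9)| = |(0 6 5 7 9)(1 4 8)| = 15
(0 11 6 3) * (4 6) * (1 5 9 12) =(0 11 4 6 3)(1 5 9 12) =[11, 5, 2, 0, 6, 9, 3, 7, 8, 12, 10, 4, 1]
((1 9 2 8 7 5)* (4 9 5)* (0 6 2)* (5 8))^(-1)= (0 9 4 7 8 1 5 2 6)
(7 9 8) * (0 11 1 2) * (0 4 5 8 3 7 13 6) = (0 11 1 2 4 5 8 13 6)(3 7 9) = [11, 2, 4, 7, 5, 8, 0, 9, 13, 3, 10, 1, 12, 6]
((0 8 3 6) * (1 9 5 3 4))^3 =(0 1 3 8 9 6 4 5)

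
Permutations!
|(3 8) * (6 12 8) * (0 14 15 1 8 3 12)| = 8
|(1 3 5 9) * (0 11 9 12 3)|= |(0 11 9 1)(3 5 12)|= 12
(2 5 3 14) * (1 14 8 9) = (1 14 2 5 3 8 9) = [0, 14, 5, 8, 4, 3, 6, 7, 9, 1, 10, 11, 12, 13, 2]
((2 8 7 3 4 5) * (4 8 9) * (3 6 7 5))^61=(2 9 4 3 8 5)(6 7)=((2 9 4 3 8 5)(6 7))^61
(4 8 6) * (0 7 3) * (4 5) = (0 7 3)(4 8 6 5) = [7, 1, 2, 0, 8, 4, 5, 3, 6]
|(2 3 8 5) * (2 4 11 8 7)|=12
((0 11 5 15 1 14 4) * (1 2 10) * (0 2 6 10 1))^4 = (0 6 5)(10 15 11)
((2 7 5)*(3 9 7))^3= ((2 3 9 7 5))^3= (2 7 3 5 9)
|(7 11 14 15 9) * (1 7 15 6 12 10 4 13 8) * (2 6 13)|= 30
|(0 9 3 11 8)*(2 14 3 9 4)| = |(0 4 2 14 3 11 8)| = 7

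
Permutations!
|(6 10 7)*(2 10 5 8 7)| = |(2 10)(5 8 7 6)| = 4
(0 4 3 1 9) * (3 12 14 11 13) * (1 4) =(0 1 9)(3 4 12 14 11 13) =[1, 9, 2, 4, 12, 5, 6, 7, 8, 0, 10, 13, 14, 3, 11]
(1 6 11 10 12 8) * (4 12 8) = (1 6 11 10 8)(4 12) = [0, 6, 2, 3, 12, 5, 11, 7, 1, 9, 8, 10, 4]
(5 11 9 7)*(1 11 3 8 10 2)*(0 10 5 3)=(0 10 2 1 11 9 7 3 8 5)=[10, 11, 1, 8, 4, 0, 6, 3, 5, 7, 2, 9]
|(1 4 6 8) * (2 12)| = |(1 4 6 8)(2 12)| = 4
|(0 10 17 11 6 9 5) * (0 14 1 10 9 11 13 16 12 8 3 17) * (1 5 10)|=6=|(0 9 10)(3 17 13 16 12 8)(5 14)(6 11)|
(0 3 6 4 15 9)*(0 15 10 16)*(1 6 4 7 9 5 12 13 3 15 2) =(0 15 5 12 13 3 4 10 16)(1 6 7 9 2) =[15, 6, 1, 4, 10, 12, 7, 9, 8, 2, 16, 11, 13, 3, 14, 5, 0]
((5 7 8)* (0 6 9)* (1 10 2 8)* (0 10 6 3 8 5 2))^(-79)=((0 3 8 2 5 7 1 6 9 10))^(-79)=(0 3 8 2 5 7 1 6 9 10)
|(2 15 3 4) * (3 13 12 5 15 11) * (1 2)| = 20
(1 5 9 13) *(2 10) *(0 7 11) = (0 7 11)(1 5 9 13)(2 10) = [7, 5, 10, 3, 4, 9, 6, 11, 8, 13, 2, 0, 12, 1]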